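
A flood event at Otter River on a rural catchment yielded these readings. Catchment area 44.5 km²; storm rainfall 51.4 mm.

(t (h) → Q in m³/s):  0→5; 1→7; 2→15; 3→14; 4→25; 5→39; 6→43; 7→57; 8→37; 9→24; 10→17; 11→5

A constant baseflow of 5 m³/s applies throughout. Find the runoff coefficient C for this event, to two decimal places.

ΣQ_DR = 228.0 m³/s; V = ΣQ_DR·Δt = 8.208 × 10^5 m³.
Runoff depth d = V / A = 18.44 mm.
C = d / P = 18.44 / 51.4 = 0.36.

C ≈ 0.36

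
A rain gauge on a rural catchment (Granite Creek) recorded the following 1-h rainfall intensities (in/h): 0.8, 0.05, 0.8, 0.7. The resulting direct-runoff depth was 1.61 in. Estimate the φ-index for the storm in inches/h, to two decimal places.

φ ≈ 0.23 in/h

Only the 3 blocks with intensity above φ contribute runoff: 0.8, 0.8, 0.7 in/h.
Σ(I−φ)·Δt = d  ⇒  (0.8+0.8+0.7 − 3φ)·1 = 1.61
φ = (2.300 − 1.61/1) / 3 = 0.23 in/h.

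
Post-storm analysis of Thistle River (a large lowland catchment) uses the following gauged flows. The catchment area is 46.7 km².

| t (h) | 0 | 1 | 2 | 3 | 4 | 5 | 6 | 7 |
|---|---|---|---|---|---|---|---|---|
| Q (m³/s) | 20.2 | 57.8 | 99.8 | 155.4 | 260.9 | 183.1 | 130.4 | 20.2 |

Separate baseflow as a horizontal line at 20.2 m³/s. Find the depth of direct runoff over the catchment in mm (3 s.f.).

Direct runoff: 0.0, 37.6, 79.6, 135.2, 240.7, 162.9, 110.2, 0.0 m³/s; ΣQ_DR = 766.2 m³/s.
V = ΣQ_DR · Δt = 766.2 × 3600 s = 2.758 × 10^6 m³.
Over A = 46.7 km², depth = V / A = 59.1 mm.

d ≈ 59.1 mm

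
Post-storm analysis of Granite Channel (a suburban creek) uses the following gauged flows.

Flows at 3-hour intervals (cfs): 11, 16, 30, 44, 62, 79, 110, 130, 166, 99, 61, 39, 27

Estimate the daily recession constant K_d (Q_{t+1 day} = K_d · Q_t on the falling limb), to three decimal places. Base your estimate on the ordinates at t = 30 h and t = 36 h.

K_d ≈ 0.038

Between t = 30 h and t = 36 h the flow falls from 61 to 27 cfs over 2×3 h = 6 h.
Per-interval ratio K = (27/61)^(1/2) = 0.6653; K_d = K^(24/3) = 0.038.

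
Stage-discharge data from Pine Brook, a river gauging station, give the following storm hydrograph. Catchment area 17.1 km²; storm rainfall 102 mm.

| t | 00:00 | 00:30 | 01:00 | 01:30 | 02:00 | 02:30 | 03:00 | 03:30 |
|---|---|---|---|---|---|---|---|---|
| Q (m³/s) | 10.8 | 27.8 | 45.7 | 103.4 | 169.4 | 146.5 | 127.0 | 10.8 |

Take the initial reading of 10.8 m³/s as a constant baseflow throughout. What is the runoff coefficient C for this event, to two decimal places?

C ≈ 0.57

ΣQ_DR = 555.0 m³/s; V = ΣQ_DR·Δt = 9.990 × 10^5 m³.
Runoff depth d = V / A = 58.42 mm.
C = d / P = 58.42 / 102 = 0.57.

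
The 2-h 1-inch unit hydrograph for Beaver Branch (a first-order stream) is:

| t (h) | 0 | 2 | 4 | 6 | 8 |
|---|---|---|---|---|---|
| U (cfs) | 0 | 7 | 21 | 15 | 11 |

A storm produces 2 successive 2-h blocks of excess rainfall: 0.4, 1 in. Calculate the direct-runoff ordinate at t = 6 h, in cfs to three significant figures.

By discrete convolution, Q_j = Σ (P_i / 1 in) · U_{j−i}.
At t = 6 h (j=3): Q = (0.4/1)·15 + (1/1)·21 = 27.0 cfs.

Q ≈ 27.0 cfs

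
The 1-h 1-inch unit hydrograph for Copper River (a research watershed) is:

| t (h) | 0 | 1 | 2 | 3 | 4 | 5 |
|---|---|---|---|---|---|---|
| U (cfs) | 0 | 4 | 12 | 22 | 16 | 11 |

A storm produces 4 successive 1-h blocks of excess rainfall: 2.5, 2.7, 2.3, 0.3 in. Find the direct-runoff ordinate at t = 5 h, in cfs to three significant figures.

Q ≈ 125 cfs

By discrete convolution, Q_j = Σ (P_i / 1 in) · U_{j−i}.
At t = 5 h (j=5): Q = (2.5/1)·11 + (2.7/1)·16 + (2.3/1)·22 + (0.3/1)·12 = 125 cfs.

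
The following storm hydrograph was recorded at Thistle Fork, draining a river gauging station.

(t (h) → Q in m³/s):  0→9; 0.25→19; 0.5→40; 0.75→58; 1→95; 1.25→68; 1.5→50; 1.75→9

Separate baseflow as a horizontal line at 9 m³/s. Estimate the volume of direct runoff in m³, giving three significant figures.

V ≈ 2.48 × 10^5 m³

Direct-runoff ordinates (Q − Q_b): 0.0, 10.0, 31.0, 49.0, 86.0, 59.0, 41.0, 0.0 m³/s.
ΣQ_DR = 276.0 m³/s.
With Δt = 0.25 h = 900 s, V = ΣQ_DR · Δt = 276.0 × 900 = 2.48 × 10^5 m³.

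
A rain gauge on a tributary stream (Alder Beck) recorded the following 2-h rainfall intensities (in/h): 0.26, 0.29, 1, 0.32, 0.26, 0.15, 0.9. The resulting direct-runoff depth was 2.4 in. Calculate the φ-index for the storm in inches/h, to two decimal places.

Only the 2 blocks with intensity above φ contribute runoff: 1, 0.9 in/h.
Σ(I−φ)·Δt = d  ⇒  (1+0.9 − 2φ)·2 = 2.4
φ = (1.900 − 2.4/2) / 2 = 0.35 in/h.

φ ≈ 0.35 in/h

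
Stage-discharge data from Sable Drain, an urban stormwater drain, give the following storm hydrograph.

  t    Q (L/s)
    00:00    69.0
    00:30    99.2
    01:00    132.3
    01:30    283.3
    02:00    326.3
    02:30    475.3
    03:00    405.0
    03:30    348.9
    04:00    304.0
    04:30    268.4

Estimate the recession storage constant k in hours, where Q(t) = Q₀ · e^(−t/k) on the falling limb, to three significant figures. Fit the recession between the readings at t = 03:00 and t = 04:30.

k ≈ 3.65 h

On the falling limb, Q drops from 405.0 to 268.4 L/s between t = 03:00 and t = 04:30 (Δt = 1.5 h).
k = −Δt / ln(Q₂/Q₁) = −1.5 / ln(268.4/405.0) = 3.65 h.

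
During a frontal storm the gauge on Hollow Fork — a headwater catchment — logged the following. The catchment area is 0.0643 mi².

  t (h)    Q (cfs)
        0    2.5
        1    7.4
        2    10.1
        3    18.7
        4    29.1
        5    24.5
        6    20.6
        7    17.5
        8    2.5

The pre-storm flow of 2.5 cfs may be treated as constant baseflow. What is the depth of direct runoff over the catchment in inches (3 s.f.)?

Direct runoff: 0.0, 4.9, 7.6, 16.2, 26.6, 22.0, 18.1, 15.0, 0.0 cfs; ΣQ_DR = 110.4 cfs.
V = ΣQ_DR · Δt = 110.4 × 3600 s = 3.974 × 10^5 ft³.
Over A = 0.0643 mi², depth = V / A = 2.66 in.

d ≈ 2.66 in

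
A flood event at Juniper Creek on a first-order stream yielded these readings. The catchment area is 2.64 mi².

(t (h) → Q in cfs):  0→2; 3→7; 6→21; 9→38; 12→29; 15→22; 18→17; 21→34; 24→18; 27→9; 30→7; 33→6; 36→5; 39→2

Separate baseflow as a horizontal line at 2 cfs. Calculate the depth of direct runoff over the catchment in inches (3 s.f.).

Direct runoff: 0.0, 5.0, 19.0, 36.0, 27.0, 20.0, 15.0, 32.0, 16.0, 7.0, 5.0, 4.0, 3.0, 0.0 cfs; ΣQ_DR = 189.0 cfs.
V = ΣQ_DR · Δt = 189.0 × 10800 s = 2.041 × 10^6 ft³.
Over A = 2.64 mi², depth = V / A = 0.333 in.

d ≈ 0.333 in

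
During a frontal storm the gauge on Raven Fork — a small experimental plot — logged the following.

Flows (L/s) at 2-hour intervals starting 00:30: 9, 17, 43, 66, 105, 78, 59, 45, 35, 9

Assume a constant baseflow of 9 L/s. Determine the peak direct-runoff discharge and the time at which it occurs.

Q_p = 96.0 L/s at t = 08:30

Subtracting baseflow gives direct-runoff ordinates: 0.0, 8.0, 34.0, 57.0, 96.0, 69.0, 50.0, 36.0, 26.0, 0.0 L/s.
The maximum is 96.0 L/s, occurring at the reading for t = 08:30.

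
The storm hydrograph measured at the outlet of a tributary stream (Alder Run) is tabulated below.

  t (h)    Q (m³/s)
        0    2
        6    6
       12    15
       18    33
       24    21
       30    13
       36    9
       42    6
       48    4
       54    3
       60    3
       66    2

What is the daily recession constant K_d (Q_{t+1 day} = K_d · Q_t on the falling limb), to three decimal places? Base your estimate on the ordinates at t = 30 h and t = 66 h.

K_d ≈ 0.287

Between t = 30 h and t = 66 h the flow falls from 13 to 2 m³/s over 6×6 h = 36 h.
Per-interval ratio K = (2/13)^(1/6) = 0.7320; K_d = K^(24/6) = 0.287.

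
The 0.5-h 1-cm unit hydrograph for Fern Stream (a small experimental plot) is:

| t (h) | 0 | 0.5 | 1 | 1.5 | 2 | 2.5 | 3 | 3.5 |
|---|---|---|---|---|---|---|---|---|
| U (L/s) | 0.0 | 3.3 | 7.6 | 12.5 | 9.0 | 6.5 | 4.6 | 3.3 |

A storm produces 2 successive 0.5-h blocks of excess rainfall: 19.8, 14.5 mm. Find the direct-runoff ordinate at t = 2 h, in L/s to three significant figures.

Q ≈ 35.9 L/s

By discrete convolution, Q_j = Σ (P_i / 10 mm) · U_{j−i}.
At t = 2 h (j=4): Q = (19.8/10)·9.0 + (14.5/10)·12.5 = 35.9 L/s.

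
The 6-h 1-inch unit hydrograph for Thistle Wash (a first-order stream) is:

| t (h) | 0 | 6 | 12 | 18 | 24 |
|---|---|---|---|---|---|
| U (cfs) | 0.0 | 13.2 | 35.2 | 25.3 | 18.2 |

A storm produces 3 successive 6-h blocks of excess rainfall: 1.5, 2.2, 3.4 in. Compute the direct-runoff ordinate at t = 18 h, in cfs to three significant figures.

By discrete convolution, Q_j = Σ (P_i / 1 in) · U_{j−i}.
At t = 18 h (j=3): Q = (1.5/1)·25.3 + (2.2/1)·35.2 + (3.4/1)·13.2 = 160 cfs.

Q ≈ 160 cfs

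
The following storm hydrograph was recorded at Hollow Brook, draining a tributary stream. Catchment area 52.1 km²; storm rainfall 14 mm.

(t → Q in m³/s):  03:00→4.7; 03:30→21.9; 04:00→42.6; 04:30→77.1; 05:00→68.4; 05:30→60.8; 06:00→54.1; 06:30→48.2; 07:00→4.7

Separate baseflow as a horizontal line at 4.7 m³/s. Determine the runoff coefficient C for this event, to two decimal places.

ΣQ_DR = 340.2 m³/s; V = ΣQ_DR·Δt = 6.124 × 10^5 m³.
Runoff depth d = V / A = 11.75 mm.
C = d / P = 11.75 / 14 = 0.84.

C ≈ 0.84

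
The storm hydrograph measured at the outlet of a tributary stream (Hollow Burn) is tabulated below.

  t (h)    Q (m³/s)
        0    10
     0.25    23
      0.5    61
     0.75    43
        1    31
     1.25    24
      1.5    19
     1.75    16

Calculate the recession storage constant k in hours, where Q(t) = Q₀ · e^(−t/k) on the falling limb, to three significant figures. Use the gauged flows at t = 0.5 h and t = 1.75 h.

k ≈ 0.934 h

On the falling limb, Q drops from 61 to 16 m³/s between t = 0.5 h and t = 1.75 h (Δt = 1.25 h).
k = −Δt / ln(Q₂/Q₁) = −1.25 / ln(16/61) = 0.934 h.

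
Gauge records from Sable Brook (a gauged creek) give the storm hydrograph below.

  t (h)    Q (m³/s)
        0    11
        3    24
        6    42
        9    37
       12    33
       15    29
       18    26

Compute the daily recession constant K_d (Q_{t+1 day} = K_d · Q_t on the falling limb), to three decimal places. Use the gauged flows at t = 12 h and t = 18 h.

Between t = 12 h and t = 18 h the flow falls from 33 to 26 m³/s over 2×3 h = 6 h.
Per-interval ratio K = (26/33)^(1/2) = 0.8876; K_d = K^(24/3) = 0.385.

K_d ≈ 0.385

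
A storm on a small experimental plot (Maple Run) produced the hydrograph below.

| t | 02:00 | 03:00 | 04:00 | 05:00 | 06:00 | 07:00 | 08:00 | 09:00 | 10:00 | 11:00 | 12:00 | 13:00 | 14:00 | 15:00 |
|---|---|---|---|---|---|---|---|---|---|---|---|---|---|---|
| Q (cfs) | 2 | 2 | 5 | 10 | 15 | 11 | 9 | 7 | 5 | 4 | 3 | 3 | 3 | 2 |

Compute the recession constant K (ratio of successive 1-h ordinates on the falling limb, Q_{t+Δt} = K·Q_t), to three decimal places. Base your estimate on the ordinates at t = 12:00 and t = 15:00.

Using the recession-limb readings at t = 12:00 and t = 15:00: Q falls from 3 to 2 cfs over 3 intervals.
K = (Q₂/Q₁)^(1/3) = (2/3)^(1/3) = 0.874.

K ≈ 0.874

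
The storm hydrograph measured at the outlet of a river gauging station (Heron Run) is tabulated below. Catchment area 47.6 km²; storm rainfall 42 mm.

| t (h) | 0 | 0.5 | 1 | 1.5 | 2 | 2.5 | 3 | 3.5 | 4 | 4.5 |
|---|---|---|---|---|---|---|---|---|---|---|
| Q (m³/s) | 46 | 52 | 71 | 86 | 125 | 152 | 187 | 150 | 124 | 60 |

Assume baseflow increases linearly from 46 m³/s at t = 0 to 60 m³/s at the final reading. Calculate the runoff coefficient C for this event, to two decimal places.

C ≈ 0.47

ΣQ_DR = 523.0 m³/s; V = ΣQ_DR·Δt = 9.414 × 10^5 m³.
Runoff depth d = V / A = 19.78 mm.
C = d / P = 19.78 / 42 = 0.47.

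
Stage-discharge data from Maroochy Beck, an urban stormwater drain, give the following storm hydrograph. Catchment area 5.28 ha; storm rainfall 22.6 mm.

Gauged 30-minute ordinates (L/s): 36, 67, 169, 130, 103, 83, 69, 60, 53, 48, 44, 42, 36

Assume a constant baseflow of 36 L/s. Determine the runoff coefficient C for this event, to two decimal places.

C ≈ 0.71

ΣQ_DR = 472.0 L/s; V = ΣQ_DR·Δt = 8.496 × 10^5 L.
Runoff depth d = V / A = 16.09 mm.
C = d / P = 16.09 / 22.6 = 0.71.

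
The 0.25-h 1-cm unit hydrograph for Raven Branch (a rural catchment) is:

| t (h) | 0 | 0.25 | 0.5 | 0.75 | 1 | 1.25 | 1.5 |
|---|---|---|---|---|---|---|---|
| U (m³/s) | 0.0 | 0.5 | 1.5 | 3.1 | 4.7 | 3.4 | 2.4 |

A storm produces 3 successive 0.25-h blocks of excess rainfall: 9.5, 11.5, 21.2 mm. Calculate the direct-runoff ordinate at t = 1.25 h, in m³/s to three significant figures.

By discrete convolution, Q_j = Σ (P_i / 10 mm) · U_{j−i}.
At t = 1.25 h (j=5): Q = (9.5/10)·3.4 + (11.5/10)·4.7 + (21.2/10)·3.1 = 15.2 m³/s.

Q ≈ 15.2 m³/s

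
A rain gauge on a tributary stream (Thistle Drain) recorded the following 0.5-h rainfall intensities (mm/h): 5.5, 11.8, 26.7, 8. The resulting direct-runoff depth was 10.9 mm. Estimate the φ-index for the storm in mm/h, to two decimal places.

φ ≈ 8.35 mm/h

Only the 2 blocks with intensity above φ contribute runoff: 11.8, 26.7 mm/h.
Σ(I−φ)·Δt = d  ⇒  (11.8+26.7 − 2φ)·0.5 = 10.9
φ = (38.50 − 10.9/0.5) / 2 = 8.35 mm/h.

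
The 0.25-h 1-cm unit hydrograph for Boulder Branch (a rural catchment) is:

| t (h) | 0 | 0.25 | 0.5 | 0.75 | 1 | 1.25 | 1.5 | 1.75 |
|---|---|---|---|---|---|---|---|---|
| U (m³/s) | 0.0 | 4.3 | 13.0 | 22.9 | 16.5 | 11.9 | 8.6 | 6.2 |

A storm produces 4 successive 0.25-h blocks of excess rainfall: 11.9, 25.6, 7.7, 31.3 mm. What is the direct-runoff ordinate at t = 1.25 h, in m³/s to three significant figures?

Q ≈ 115 m³/s

By discrete convolution, Q_j = Σ (P_i / 10 mm) · U_{j−i}.
At t = 1.25 h (j=5): Q = (11.9/10)·11.9 + (25.6/10)·16.5 + (7.7/10)·22.9 + (31.3/10)·13.0 = 115 m³/s.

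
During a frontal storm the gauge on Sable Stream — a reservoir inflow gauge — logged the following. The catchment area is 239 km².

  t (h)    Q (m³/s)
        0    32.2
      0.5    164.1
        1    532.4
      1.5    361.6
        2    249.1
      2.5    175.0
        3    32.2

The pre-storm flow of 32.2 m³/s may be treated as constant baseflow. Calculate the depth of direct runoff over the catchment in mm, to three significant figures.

Direct runoff: 0.0, 131.9, 500.2, 329.4, 216.9, 142.8, 0.0 m³/s; ΣQ_DR = 1321 m³/s.
V = ΣQ_DR · Δt = 1321 × 1800 s = 2.378 × 10^6 m³.
Over A = 239 km², depth = V / A = 9.95 mm.

d ≈ 9.95 mm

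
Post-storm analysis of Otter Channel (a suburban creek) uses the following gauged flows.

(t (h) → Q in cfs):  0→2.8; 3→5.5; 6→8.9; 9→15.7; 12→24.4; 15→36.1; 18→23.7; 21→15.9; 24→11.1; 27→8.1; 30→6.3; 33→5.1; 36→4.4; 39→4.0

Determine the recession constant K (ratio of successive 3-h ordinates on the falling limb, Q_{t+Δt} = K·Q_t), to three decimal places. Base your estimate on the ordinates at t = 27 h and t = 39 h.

K ≈ 0.838

Using the recession-limb readings at t = 27 h and t = 39 h: Q falls from 8.1 to 4.0 cfs over 4 intervals.
K = (Q₂/Q₁)^(1/4) = (4.0/8.1)^(1/4) = 0.838.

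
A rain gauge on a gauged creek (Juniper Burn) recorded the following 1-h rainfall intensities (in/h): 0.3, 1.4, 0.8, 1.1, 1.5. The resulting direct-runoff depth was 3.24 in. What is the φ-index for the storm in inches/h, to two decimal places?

Only the 4 blocks with intensity above φ contribute runoff: 1.4, 0.8, 1.1, 1.5 in/h.
Σ(I−φ)·Δt = d  ⇒  (1.4+0.8+1.1+1.5 − 4φ)·1 = 3.24
φ = (4.800 − 3.24/1) / 4 = 0.39 in/h.

φ ≈ 0.39 in/h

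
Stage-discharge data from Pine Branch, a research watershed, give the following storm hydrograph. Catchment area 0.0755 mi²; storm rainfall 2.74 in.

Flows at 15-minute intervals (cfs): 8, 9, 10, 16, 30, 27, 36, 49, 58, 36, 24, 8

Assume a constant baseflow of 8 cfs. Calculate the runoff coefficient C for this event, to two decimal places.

C ≈ 0.40

ΣQ_DR = 215.0 cfs; V = ΣQ_DR·Δt = 1.935 × 10^5 ft³.
Runoff depth d = V / A = 1.103 in.
C = d / P = 1.103 / 2.74 = 0.40.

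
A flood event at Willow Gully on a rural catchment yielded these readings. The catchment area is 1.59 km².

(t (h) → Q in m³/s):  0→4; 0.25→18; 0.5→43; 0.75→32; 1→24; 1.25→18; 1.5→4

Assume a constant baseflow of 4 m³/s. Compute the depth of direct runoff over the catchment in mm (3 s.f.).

d ≈ 65.1 mm

Direct runoff: 0.0, 14.0, 39.0, 28.0, 20.0, 14.0, 0.0 m³/s; ΣQ_DR = 115.0 m³/s.
V = ΣQ_DR · Δt = 115.0 × 900 s = 1.035 × 10^5 m³.
Over A = 1.59 km², depth = V / A = 65.1 mm.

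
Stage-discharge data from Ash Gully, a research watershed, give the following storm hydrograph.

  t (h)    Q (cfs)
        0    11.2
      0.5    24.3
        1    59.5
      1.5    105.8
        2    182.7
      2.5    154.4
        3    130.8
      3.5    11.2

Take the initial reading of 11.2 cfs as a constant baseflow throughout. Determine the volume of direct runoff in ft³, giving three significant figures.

Direct-runoff ordinates (Q − Q_b): 0.0, 13.1, 48.3, 94.6, 171.5, 143.2, 119.6, 0.0 cfs.
ΣQ_DR = 590.3 cfs.
With Δt = 0.5 h = 1800 s, V = ΣQ_DR · Δt = 590.3 × 1800 = 1.06 × 10^6 ft³.

V ≈ 1.06 × 10^6 ft³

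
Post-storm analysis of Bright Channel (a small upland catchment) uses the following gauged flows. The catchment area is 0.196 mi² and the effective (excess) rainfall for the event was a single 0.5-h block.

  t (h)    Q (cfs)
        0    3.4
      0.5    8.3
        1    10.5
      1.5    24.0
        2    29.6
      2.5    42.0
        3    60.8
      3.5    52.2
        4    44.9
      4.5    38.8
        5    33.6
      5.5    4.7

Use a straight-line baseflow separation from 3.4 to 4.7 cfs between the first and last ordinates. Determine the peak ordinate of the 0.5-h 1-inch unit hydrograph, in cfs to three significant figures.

Direct runoff: 0.00, 4.78, 6.86, 20.25, 25.73, 38.01, 56.69, 47.97, 40.55, 34.34, 29.02, 0.00 cfs; ΣQ_DR = 304.2 cfs, peak = 56.69 cfs.
Runoff depth d = ΣQ_DR·Δt / A = 304.2 × 1800 / (0.196 mi²) = 1.203 in.
The 1-inch UH is the DRH scaled by (1 in)/d, so U_p = 56.69 × 1/1.203 = 47.1 cfs.

U_p ≈ 47.1 cfs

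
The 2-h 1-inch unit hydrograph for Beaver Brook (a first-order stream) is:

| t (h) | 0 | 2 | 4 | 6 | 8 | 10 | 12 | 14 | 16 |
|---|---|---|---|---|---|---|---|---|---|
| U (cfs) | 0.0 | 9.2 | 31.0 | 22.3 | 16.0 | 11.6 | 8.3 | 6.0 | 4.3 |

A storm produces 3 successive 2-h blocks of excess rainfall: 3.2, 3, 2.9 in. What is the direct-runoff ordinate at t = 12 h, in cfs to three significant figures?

Q ≈ 108 cfs

By discrete convolution, Q_j = Σ (P_i / 1 in) · U_{j−i}.
At t = 12 h (j=6): Q = (3.2/1)·8.3 + (3/1)·11.6 + (2.9/1)·16.0 = 108 cfs.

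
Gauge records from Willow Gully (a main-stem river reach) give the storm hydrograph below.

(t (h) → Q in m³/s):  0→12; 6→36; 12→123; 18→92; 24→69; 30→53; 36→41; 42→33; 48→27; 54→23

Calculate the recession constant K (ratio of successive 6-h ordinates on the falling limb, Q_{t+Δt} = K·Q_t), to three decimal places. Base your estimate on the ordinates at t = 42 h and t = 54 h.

Using the recession-limb readings at t = 42 h and t = 54 h: Q falls from 33 to 23 m³/s over 2 intervals.
K = (Q₂/Q₁)^(1/2) = (23/33)^(1/2) = 0.835.

K ≈ 0.835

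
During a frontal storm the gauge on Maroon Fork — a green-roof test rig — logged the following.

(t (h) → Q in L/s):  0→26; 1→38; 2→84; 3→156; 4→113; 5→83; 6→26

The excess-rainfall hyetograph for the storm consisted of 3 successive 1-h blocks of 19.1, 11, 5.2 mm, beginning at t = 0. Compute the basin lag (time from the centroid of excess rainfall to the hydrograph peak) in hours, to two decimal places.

Centroid of excess rainfall: t_c = Σ P_i·t̄_i / ΣP_i = 1.1062 h (block centres at 0.5, 1.5, 2.5 h).
Hydrograph peak occurs at t = 3 h, so basin lag t_L = 3 − 1.1062 = 1.89 h.

t_L ≈ 1.89 h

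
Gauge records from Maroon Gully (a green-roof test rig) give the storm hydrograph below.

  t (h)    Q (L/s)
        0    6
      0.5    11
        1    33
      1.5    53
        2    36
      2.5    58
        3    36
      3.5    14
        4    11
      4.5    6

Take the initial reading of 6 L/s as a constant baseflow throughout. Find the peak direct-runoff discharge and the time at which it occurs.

Q_p = 52.0 L/s at t = 2.5 h

Subtracting baseflow gives direct-runoff ordinates: 0.0, 5.0, 27.0, 47.0, 30.0, 52.0, 30.0, 8.0, 5.0, 0.0 L/s.
The maximum is 52.0 L/s, occurring at the reading for t = 2.5 h.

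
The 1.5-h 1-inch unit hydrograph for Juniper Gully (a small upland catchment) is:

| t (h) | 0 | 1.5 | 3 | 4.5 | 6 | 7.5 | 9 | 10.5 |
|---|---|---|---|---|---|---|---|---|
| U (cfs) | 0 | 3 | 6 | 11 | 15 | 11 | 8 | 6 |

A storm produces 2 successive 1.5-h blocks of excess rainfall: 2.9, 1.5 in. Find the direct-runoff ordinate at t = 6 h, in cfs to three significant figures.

By discrete convolution, Q_j = Σ (P_i / 1 in) · U_{j−i}.
At t = 6 h (j=4): Q = (2.9/1)·15 + (1.5/1)·11 = 60.0 cfs.

Q ≈ 60.0 cfs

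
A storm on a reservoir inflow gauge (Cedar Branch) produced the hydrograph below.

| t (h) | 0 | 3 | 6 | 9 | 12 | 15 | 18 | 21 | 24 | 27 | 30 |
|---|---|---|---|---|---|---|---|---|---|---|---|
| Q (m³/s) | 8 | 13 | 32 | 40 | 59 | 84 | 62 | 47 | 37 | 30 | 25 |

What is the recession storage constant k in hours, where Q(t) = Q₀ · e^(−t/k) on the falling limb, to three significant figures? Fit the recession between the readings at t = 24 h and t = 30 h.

On the falling limb, Q drops from 37 to 25 m³/s between t = 24 h and t = 30 h (Δt = 6 h).
k = −Δt / ln(Q₂/Q₁) = −6 / ln(25/37) = 15.3 h.

k ≈ 15.3 h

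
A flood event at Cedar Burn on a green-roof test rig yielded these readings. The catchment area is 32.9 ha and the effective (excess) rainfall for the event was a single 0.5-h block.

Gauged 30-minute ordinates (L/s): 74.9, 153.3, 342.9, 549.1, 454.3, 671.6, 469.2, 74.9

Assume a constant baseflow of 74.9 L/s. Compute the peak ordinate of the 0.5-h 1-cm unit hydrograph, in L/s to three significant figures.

U_p ≈ 498 L/s

Direct runoff: 0.0, 78.4, 268.0, 474.2, 379.4, 596.7, 394.3, 0.0 L/s; ΣQ_DR = 2191 L/s, peak = 596.7 L/s.
Runoff depth d = ΣQ_DR·Δt / A = 2191 × 1800 / (32.9 ha) = 11.99 mm.
The 1-cm UH is the DRH scaled by (10 mm)/d, so U_p = 596.7 × 10/11.99 = 498 L/s.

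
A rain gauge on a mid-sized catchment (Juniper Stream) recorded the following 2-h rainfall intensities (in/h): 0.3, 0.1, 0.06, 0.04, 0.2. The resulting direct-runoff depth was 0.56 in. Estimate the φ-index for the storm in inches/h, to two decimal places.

φ ≈ 0.11 in/h

Only the 2 blocks with intensity above φ contribute runoff: 0.3, 0.2 in/h.
Σ(I−φ)·Δt = d  ⇒  (0.3+0.2 − 2φ)·2 = 0.56
φ = (0.5000 − 0.56/2) / 2 = 0.11 in/h.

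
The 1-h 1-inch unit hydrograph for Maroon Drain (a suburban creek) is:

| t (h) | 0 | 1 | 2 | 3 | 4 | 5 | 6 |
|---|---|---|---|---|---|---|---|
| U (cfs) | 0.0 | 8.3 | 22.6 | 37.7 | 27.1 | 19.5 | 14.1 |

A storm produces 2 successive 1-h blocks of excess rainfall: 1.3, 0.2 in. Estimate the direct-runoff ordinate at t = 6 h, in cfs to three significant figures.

By discrete convolution, Q_j = Σ (P_i / 1 in) · U_{j−i}.
At t = 6 h (j=6): Q = (1.3/1)·14.1 + (0.2/1)·19.5 = 22.2 cfs.

Q ≈ 22.2 cfs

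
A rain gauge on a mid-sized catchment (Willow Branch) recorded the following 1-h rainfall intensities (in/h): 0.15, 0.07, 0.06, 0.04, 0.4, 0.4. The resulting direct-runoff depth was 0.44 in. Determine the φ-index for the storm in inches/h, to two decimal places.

Only the 2 blocks with intensity above φ contribute runoff: 0.4, 0.4 in/h.
Σ(I−φ)·Δt = d  ⇒  (0.4+0.4 − 2φ)·1 = 0.44
φ = (0.8000 − 0.44/1) / 2 = 0.18 in/h.

φ ≈ 0.18 in/h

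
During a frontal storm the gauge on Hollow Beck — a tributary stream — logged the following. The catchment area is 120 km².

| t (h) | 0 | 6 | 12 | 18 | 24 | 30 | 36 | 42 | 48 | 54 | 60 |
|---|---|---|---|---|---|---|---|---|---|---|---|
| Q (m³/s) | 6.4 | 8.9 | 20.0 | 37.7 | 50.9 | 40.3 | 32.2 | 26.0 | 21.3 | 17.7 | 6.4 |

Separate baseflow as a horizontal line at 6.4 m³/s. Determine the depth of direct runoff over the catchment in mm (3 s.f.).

d ≈ 35.5 mm

Direct runoff: 0.0, 2.5, 13.6, 31.3, 44.5, 33.9, 25.8, 19.6, 14.9, 11.3, 0.0 m³/s; ΣQ_DR = 197.4 m³/s.
V = ΣQ_DR · Δt = 197.4 × 21600 s = 4.264 × 10^6 m³.
Over A = 120 km², depth = V / A = 35.5 mm.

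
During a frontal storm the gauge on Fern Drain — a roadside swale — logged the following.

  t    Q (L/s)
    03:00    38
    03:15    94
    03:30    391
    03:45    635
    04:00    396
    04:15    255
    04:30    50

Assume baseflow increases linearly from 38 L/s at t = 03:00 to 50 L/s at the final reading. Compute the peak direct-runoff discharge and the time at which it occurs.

Q_p = 591.00 L/s at t = 03:45

Subtracting baseflow gives direct-runoff ordinates: 0.00, 54.00, 349.00, 591.00, 350.00, 207.00, 0.00 L/s.
The maximum is 591.00 L/s, occurring at the reading for t = 03:45.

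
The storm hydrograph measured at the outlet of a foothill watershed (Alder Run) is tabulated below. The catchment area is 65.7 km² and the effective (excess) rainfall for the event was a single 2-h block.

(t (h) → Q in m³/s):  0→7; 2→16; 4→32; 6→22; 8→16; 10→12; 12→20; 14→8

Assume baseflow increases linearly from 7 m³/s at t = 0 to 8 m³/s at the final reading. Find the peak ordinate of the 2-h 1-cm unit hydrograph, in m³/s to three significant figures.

Direct runoff: 0.00, 8.86, 24.71, 14.57, 8.43, 4.29, 12.14, 0.00 m³/s; ΣQ_DR = 73.00 m³/s, peak = 24.71 m³/s.
Runoff depth d = ΣQ_DR·Δt / A = 73.00 × 7200 / (65.7 km²) = 8.000 mm.
The 1-cm UH is the DRH scaled by (10 mm)/d, so U_p = 24.71 × 10/8.000 = 30.9 m³/s.

U_p ≈ 30.9 m³/s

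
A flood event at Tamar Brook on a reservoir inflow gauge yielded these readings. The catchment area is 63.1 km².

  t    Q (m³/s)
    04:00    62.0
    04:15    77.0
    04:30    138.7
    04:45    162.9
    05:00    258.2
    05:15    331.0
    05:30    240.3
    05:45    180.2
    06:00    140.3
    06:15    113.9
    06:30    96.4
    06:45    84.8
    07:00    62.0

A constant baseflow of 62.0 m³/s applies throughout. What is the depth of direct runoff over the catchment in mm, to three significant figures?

d ≈ 16.3 mm

Direct runoff: 0.0, 15.0, 76.7, 100.9, 196.2, 269.0, 178.3, 118.2, 78.3, 51.9, 34.4, 22.8, 0.0 m³/s; ΣQ_DR = 1142 m³/s.
V = ΣQ_DR · Δt = 1142 × 900 s = 1.028 × 10^6 m³.
Over A = 63.1 km², depth = V / A = 16.3 mm.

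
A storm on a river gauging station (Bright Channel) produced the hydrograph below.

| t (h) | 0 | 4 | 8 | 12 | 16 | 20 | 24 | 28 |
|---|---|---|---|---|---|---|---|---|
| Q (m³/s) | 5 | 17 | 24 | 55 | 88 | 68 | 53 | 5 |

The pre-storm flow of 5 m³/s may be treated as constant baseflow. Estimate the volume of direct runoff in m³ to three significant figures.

Direct-runoff ordinates (Q − Q_b): 0.0, 12.0, 19.0, 50.0, 83.0, 63.0, 48.0, 0.0 m³/s.
ΣQ_DR = 275.0 m³/s.
With Δt = 4 h = 14400 s, V = ΣQ_DR · Δt = 275.0 × 14400 = 3.96 × 10^6 m³.

V ≈ 3.96 × 10^6 m³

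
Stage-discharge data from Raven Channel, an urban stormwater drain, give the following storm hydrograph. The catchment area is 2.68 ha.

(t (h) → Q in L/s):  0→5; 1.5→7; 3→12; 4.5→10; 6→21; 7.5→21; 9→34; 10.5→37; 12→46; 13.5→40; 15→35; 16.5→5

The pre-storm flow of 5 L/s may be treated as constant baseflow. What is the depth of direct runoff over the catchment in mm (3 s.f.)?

Direct runoff: 0.0, 2.0, 7.0, 5.0, 16.0, 16.0, 29.0, 32.0, 41.0, 35.0, 30.0, 0.0 L/s; ΣQ_DR = 213.0 L/s.
V = ΣQ_DR · Δt = 213.0 × 5400 s = 1.150 × 10^6 L.
Over A = 2.68 ha, depth = V / A = 42.9 mm.

d ≈ 42.9 mm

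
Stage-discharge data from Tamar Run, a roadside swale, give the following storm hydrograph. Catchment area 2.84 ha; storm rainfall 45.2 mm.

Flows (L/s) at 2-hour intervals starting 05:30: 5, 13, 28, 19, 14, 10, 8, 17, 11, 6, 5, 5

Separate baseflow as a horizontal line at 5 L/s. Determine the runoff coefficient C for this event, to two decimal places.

C ≈ 0.45

ΣQ_DR = 81.00 L/s; V = ΣQ_DR·Δt = 5.832 × 10^5 L.
Runoff depth d = V / A = 20.54 mm.
C = d / P = 20.54 / 45.2 = 0.45.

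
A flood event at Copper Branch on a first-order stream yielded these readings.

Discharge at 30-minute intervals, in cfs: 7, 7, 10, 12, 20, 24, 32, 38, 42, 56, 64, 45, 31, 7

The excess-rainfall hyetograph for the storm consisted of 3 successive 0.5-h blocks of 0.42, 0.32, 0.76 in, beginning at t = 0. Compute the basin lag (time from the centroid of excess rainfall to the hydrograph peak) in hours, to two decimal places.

Centroid of excess rainfall: t_c = Σ P_i·t̄_i / ΣP_i = 0.8633 h (block centres at 0.25, 0.75, 1.25 h).
Hydrograph peak occurs at t = 5 h, so basin lag t_L = 5 − 0.8633 = 4.14 h.

t_L ≈ 4.14 h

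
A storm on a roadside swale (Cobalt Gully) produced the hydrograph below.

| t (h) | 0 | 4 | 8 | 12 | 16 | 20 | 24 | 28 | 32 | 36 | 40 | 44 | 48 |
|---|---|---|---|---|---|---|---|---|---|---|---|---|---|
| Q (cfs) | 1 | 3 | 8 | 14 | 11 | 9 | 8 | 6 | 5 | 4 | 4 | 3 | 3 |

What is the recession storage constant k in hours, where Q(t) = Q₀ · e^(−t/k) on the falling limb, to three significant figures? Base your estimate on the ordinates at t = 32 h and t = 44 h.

On the falling limb, Q drops from 5 to 3 cfs between t = 32 h and t = 44 h (Δt = 12 h).
k = −Δt / ln(Q₂/Q₁) = −12 / ln(3/5) = 23.5 h.

k ≈ 23.5 h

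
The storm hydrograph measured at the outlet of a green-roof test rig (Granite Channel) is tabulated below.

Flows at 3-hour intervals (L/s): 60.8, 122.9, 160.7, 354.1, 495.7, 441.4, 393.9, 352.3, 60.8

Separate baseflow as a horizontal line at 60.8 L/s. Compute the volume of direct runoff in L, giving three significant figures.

V ≈ 2.05 × 10^7 L

Direct-runoff ordinates (Q − Q_b): 0.0, 62.1, 99.9, 293.3, 434.9, 380.6, 333.1, 291.5, 0.0 L/s.
ΣQ_DR = 1895 L/s.
With Δt = 3 h = 10800 s, V = ΣQ_DR · Δt = 1895 × 10800 = 2.05 × 10^7 L.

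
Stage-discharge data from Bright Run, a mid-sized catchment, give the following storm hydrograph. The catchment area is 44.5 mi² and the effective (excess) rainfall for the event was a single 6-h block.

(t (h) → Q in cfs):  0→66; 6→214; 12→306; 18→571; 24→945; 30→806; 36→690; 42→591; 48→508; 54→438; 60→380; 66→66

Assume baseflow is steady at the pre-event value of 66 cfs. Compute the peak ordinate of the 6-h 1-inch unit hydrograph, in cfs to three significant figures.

Direct runoff: 0.0, 148.0, 240.0, 505.0, 879.0, 740.0, 624.0, 525.0, 442.0, 372.0, 314.0, 0.0 cfs; ΣQ_DR = 4789 cfs, peak = 879.0 cfs.
Runoff depth d = ΣQ_DR·Δt / A = 4789 × 21600 / (44.5 mi²) = 1.001 in.
The 1-inch UH is the DRH scaled by (1 in)/d, so U_p = 879.0 × 1/1.001 = 878 cfs.

U_p ≈ 878 cfs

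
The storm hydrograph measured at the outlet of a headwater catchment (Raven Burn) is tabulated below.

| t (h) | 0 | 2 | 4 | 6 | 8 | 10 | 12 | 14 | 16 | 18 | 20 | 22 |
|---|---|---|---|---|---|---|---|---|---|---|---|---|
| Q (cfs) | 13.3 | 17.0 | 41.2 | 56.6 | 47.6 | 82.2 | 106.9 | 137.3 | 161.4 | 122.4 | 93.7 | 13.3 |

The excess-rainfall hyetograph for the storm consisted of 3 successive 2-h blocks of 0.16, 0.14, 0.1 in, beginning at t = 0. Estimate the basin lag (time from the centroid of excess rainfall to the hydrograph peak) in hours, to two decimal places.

t_L ≈ 13.30 h

Centroid of excess rainfall: t_c = Σ P_i·t̄_i / ΣP_i = 2.7000 h (block centres at 1, 3, 5 h).
Hydrograph peak occurs at t = 16 h, so basin lag t_L = 16 − 2.7000 = 13.30 h.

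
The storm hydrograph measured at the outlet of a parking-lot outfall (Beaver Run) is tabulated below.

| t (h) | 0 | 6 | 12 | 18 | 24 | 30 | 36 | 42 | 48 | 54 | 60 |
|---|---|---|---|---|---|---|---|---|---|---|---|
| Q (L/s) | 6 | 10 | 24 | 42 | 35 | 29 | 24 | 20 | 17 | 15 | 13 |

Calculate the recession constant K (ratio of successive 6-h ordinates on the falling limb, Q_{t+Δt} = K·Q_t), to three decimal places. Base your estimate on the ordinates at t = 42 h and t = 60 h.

Using the recession-limb readings at t = 42 h and t = 60 h: Q falls from 20 to 13 L/s over 3 intervals.
K = (Q₂/Q₁)^(1/3) = (13/20)^(1/3) = 0.866.

K ≈ 0.866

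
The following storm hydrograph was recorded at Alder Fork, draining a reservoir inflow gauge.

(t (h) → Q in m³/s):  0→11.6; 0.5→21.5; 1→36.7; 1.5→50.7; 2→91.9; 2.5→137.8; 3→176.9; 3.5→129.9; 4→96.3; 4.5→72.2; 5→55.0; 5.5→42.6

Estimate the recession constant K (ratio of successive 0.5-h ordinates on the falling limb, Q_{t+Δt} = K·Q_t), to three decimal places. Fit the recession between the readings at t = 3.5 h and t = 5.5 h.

K ≈ 0.757

Using the recession-limb readings at t = 3.5 h and t = 5.5 h: Q falls from 129.9 to 42.6 m³/s over 4 intervals.
K = (Q₂/Q₁)^(1/4) = (42.6/129.9)^(1/4) = 0.757.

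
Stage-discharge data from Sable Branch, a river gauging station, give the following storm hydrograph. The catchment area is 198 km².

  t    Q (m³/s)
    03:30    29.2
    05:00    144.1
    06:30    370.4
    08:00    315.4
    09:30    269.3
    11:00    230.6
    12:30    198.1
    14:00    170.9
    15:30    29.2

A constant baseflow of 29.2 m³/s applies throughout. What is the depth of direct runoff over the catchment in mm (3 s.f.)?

Direct runoff: 0.0, 114.9, 341.2, 286.2, 240.1, 201.4, 168.9, 141.7, 0.0 m³/s; ΣQ_DR = 1494 m³/s.
V = ΣQ_DR · Δt = 1494 × 5400 s = 8.070 × 10^6 m³.
Over A = 198 km², depth = V / A = 40.8 mm.

d ≈ 40.8 mm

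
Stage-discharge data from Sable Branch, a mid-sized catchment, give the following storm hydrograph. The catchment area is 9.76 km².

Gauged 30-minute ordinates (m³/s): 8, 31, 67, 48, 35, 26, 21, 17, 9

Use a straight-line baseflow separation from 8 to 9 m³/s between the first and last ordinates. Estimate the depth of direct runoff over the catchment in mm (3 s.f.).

d ≈ 34.2 mm

Direct runoff: 0.00, 22.88, 58.75, 39.62, 26.50, 17.38, 12.25, 8.12, 0.00 m³/s; ΣQ_DR = 185.5 m³/s.
V = ΣQ_DR · Δt = 185.5 × 1800 s = 3.339 × 10^5 m³.
Over A = 9.76 km², depth = V / A = 34.2 mm.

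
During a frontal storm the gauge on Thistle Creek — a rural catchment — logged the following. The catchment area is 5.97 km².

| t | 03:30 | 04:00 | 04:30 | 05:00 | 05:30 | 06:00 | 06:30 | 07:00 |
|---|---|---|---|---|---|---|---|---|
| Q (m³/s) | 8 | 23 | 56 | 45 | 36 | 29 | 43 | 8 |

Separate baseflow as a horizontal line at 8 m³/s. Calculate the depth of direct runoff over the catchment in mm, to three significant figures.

Direct runoff: 0.0, 15.0, 48.0, 37.0, 28.0, 21.0, 35.0, 0.0 m³/s; ΣQ_DR = 184.0 m³/s.
V = ΣQ_DR · Δt = 184.0 × 1800 s = 3.312 × 10^5 m³.
Over A = 5.97 km², depth = V / A = 55.5 mm.

d ≈ 55.5 mm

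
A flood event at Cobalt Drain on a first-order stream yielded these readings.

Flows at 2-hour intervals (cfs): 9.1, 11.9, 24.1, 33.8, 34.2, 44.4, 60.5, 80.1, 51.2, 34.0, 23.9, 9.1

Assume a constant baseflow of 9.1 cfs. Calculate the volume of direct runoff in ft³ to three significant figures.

V ≈ 2.21 × 10^6 ft³

Direct-runoff ordinates (Q − Q_b): 0.0, 2.8, 15.0, 24.7, 25.1, 35.3, 51.4, 71.0, 42.1, 24.9, 14.8, 0.0 cfs.
ΣQ_DR = 307.1 cfs.
With Δt = 2 h = 7200 s, V = ΣQ_DR · Δt = 307.1 × 7200 = 2.21 × 10^6 ft³.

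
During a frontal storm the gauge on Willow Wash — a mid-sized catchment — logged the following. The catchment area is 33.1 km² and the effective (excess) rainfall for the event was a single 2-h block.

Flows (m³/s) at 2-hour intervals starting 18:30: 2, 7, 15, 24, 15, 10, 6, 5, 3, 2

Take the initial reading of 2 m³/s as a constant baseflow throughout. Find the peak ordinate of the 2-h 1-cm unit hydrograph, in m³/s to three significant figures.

Direct runoff: 0.0, 5.0, 13.0, 22.0, 13.0, 8.0, 4.0, 3.0, 1.0, 0.0 m³/s; ΣQ_DR = 69.00 m³/s, peak = 22.0 m³/s.
Runoff depth d = ΣQ_DR·Δt / A = 69.00 × 7200 / (33.1 km²) = 15.01 mm.
The 1-cm UH is the DRH scaled by (10 mm)/d, so U_p = 22.0 × 10/15.01 = 14.7 m³/s.

U_p ≈ 14.7 m³/s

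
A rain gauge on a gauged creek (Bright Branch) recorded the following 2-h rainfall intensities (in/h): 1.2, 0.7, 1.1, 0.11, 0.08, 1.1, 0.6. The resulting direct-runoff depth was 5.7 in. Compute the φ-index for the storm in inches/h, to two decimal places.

φ ≈ 0.37 in/h

Only the 5 blocks with intensity above φ contribute runoff: 1.2, 0.7, 1.1, 1.1, 0.6 in/h.
Σ(I−φ)·Δt = d  ⇒  (1.2+0.7+1.1+1.1+0.6 − 5φ)·2 = 5.7
φ = (4.700 − 5.7/2) / 5 = 0.37 in/h.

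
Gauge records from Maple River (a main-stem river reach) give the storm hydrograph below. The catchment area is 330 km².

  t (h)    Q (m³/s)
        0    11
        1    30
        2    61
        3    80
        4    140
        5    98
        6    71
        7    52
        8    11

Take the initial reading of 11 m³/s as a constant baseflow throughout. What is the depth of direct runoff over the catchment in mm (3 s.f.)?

Direct runoff: 0.0, 19.0, 50.0, 69.0, 129.0, 87.0, 60.0, 41.0, 0.0 m³/s; ΣQ_DR = 455.0 m³/s.
V = ΣQ_DR · Δt = 455.0 × 3600 s = 1.638 × 10^6 m³.
Over A = 330 km², depth = V / A = 4.96 mm.

d ≈ 4.96 mm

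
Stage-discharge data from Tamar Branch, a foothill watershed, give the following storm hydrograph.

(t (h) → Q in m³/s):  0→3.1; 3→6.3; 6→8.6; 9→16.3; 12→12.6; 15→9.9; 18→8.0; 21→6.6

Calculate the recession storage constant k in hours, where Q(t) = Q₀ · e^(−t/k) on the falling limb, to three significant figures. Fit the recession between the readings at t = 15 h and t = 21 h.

On the falling limb, Q drops from 9.9 to 6.6 m³/s between t = 15 h and t = 21 h (Δt = 6 h).
k = −Δt / ln(Q₂/Q₁) = −6 / ln(6.6/9.9) = 14.8 h.

k ≈ 14.8 h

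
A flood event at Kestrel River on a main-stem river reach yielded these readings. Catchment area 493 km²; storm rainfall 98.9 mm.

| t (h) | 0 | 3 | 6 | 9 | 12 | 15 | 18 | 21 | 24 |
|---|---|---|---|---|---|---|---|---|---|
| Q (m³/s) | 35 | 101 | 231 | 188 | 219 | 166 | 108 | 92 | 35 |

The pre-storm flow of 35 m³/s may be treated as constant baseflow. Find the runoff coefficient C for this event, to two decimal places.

C ≈ 0.19

ΣQ_DR = 860.0 m³/s; V = ΣQ_DR·Δt = 9.288 × 10^6 m³.
Runoff depth d = V / A = 18.84 mm.
C = d / P = 18.84 / 98.9 = 0.19.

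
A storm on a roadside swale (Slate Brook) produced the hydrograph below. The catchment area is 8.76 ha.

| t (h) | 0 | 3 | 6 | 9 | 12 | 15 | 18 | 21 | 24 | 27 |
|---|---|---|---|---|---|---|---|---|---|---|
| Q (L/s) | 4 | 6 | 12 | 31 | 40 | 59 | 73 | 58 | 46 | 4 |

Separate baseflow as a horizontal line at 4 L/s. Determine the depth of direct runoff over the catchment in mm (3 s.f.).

Direct runoff: 0.0, 2.0, 8.0, 27.0, 36.0, 55.0, 69.0, 54.0, 42.0, 0.0 L/s; ΣQ_DR = 293.0 L/s.
V = ΣQ_DR · Δt = 293.0 × 10800 s = 3.164 × 10^6 L.
Over A = 8.76 ha, depth = V / A = 36.1 mm.

d ≈ 36.1 mm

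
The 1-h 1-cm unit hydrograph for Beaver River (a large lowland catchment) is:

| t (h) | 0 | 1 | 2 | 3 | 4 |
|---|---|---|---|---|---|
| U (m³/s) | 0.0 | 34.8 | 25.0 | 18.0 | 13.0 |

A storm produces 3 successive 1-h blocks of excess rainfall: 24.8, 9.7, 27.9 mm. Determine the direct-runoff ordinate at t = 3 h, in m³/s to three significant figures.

By discrete convolution, Q_j = Σ (P_i / 10 mm) · U_{j−i}.
At t = 3 h (j=3): Q = (24.8/10)·18.0 + (9.7/10)·25.0 + (27.9/10)·34.8 = 166 m³/s.

Q ≈ 166 m³/s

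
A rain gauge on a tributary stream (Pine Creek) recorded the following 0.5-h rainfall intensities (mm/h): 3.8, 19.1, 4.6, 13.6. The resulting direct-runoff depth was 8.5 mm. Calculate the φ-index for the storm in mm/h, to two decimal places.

φ ≈ 7.85 mm/h

Only the 2 blocks with intensity above φ contribute runoff: 19.1, 13.6 mm/h.
Σ(I−φ)·Δt = d  ⇒  (19.1+13.6 − 2φ)·0.5 = 8.5
φ = (32.70 − 8.5/0.5) / 2 = 7.85 mm/h.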